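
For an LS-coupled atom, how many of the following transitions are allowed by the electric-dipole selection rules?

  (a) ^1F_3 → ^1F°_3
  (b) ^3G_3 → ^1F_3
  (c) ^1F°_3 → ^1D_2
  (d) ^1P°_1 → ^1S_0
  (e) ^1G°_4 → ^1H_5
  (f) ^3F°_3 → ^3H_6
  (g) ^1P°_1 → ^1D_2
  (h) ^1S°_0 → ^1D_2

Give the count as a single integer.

(a) allowed
(b) forbidden (parity, ΔS fail)
(c) allowed
(d) allowed
(e) allowed
(f) forbidden (ΔL, ΔJ fail)
(g) allowed
(h) forbidden (ΔL, ΔJ fail)
Total allowed: 5 of 8.

5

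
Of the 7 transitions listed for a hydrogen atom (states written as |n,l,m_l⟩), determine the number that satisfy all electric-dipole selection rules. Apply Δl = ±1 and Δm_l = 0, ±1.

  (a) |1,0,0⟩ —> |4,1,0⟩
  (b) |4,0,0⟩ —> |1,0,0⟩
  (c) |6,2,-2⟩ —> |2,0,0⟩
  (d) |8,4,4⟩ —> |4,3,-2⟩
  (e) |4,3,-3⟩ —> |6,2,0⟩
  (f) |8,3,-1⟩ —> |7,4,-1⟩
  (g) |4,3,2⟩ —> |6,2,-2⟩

(a) allowed
(b) forbidden — Δl = +0 (E1 requires Δl = ±1)
(c) forbidden — Δl = -2 (E1 requires Δl = ±1); Δm_l = +2 (E1 requires Δm_l = 0, ±1)
(d) forbidden — Δm_l = -6 (E1 requires Δm_l = 0, ±1)
(e) forbidden — Δm_l = +3 (E1 requires Δm_l = 0, ±1)
(f) allowed
(g) forbidden — Δm_l = -4 (E1 requires Δm_l = 0, ±1)
Total allowed: 2 of 7.

2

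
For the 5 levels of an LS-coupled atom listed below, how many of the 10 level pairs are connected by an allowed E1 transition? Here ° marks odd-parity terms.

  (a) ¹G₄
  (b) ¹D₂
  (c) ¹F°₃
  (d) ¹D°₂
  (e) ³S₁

(a)–(b): forbidden (parity, ΔL, ΔJ).
(a)–(c): allowed.
(a)–(d): forbidden (ΔL, ΔJ).
(a)–(e): forbidden (parity, ΔS, ΔL, ΔJ).
(b)–(c): allowed.
(b)–(d): allowed.
(b)–(e): forbidden (parity, ΔS, ΔL).
(c)–(d): forbidden (parity).
(c)–(e): forbidden (ΔS, ΔL, ΔJ).
(d)–(e): forbidden (ΔS, ΔL).
Allowed pairs: 3 of 10.

3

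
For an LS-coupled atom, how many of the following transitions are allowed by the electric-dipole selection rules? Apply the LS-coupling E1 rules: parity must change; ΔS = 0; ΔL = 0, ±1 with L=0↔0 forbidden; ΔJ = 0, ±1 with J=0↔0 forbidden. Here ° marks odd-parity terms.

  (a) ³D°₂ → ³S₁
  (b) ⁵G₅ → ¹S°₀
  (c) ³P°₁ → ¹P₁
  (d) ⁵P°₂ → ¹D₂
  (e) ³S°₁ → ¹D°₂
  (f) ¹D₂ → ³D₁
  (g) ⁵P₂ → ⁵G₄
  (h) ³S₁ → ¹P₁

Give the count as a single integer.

(a) forbidden (ΔL fails)
(b) forbidden (ΔS, ΔL, ΔJ fail)
(c) forbidden (ΔS fails)
(d) forbidden (ΔS fails)
(e) forbidden (parity, ΔS, ΔL fail)
(f) forbidden (parity, ΔS fail)
(g) forbidden (parity, ΔL, ΔJ fail)
(h) forbidden (parity, ΔS fail)
Total allowed: 0 of 8.

0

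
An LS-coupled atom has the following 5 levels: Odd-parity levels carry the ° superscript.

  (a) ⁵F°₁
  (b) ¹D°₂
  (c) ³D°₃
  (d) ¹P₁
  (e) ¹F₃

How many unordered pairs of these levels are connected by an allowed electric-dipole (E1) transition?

2

(a)–(b): forbidden (parity, ΔS).
(a)–(c): forbidden (parity, ΔS, ΔJ).
(a)–(d): forbidden (ΔS, ΔL).
(a)–(e): forbidden (ΔS, ΔJ).
(b)–(c): forbidden (parity, ΔS).
(b)–(d): allowed.
(b)–(e): allowed.
(c)–(d): forbidden (ΔS, ΔJ).
(c)–(e): forbidden (ΔS).
(d)–(e): forbidden (parity, ΔL, ΔJ).
Allowed pairs: 2 of 10.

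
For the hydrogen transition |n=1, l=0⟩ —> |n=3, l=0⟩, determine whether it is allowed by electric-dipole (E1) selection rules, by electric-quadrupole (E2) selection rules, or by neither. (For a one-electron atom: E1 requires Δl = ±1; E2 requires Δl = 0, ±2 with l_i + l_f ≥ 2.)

Δl = 0 − 0 = +0; l_i + l_f = 0.
E1 (Δl = ±1): not satisfied.
E2 (Δl = 0,±2, l_i+l_f ≥ 2): not satisfied.

neither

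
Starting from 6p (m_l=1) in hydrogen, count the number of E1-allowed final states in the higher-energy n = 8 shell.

4

E1 requires Δl = ±1, so l_f ∈ {0, 2}; with 0 ≤ l_f ≤ n_f−1 = 7, the allowed l_f values are {0, 2}.
For l_f = 0: m_f ∈ {m_i−1, m_i, m_i+1} ∩ [−0, 0] = {0} → 1 state.
For l_f = 2: m_f ∈ {m_i−1, m_i, m_i+1} ∩ [−2, 2] = {0, 1, 2} → 3 states.
Total: 4.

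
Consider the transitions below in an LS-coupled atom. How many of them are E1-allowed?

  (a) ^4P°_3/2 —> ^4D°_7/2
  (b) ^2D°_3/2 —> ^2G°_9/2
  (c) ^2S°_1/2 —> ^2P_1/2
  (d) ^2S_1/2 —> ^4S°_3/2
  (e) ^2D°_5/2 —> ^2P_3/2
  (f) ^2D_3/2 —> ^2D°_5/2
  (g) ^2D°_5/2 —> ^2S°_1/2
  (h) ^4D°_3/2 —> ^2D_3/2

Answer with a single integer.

3

(a) forbidden (parity, ΔJ fail)
(b) forbidden (parity, ΔL, ΔJ fail)
(c) allowed
(d) forbidden (ΔS, ΔL fail)
(e) allowed
(f) allowed
(g) forbidden (parity, ΔL, ΔJ fail)
(h) forbidden (ΔS fails)
Total allowed: 3 of 8.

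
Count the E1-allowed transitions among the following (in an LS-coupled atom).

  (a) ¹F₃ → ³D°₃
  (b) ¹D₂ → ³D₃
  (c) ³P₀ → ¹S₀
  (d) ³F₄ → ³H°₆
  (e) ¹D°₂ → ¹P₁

(a) forbidden (ΔS fails)
(b) forbidden (parity, ΔS fail)
(c) forbidden (parity, ΔS, ΔJ fail)
(d) forbidden (ΔL, ΔJ fail)
(e) allowed
Total allowed: 1 of 5.

1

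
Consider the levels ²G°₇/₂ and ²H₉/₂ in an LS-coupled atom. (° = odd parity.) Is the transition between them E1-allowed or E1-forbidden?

allowed

Initial level: S=1/2, L=4, J=7/2, parity odd. Final level: S=1/2, L=5, J=9/2, parity even.
Parity must change: odd → even — ok.
ΔS = 0: S: 1/2 → 1/2 — ok.
ΔL = 0, ±1 (not L=0↔0): L: 4 → 5, ΔL = +1 — ok.
ΔJ = 0, ±1 (not J=0↔0): J: 7/2 → 9/2, ΔJ = +1 — ok.
All four E1 rules are satisfied.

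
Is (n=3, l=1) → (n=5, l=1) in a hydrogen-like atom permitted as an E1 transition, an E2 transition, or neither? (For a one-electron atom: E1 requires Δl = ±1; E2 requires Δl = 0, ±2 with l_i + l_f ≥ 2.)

Δl = 1 − 1 = +0; l_i + l_f = 2.
E1 (Δl = ±1): not satisfied.
E2 (Δl = 0,±2, l_i+l_f ≥ 2): satisfied.

E2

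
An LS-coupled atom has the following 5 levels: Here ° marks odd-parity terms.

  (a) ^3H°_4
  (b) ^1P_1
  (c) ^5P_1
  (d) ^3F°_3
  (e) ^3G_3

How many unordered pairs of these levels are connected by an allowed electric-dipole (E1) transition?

(a)–(b): forbidden (ΔS, ΔL, ΔJ).
(a)–(c): forbidden (ΔS, ΔL, ΔJ).
(a)–(d): forbidden (parity, ΔL).
(a)–(e): allowed.
(b)–(c): forbidden (parity, ΔS).
(b)–(d): forbidden (ΔS, ΔL, ΔJ).
(b)–(e): forbidden (parity, ΔS, ΔL, ΔJ).
(c)–(d): forbidden (ΔS, ΔL, ΔJ).
(c)–(e): forbidden (parity, ΔS, ΔL, ΔJ).
(d)–(e): allowed.
Allowed pairs: 2 of 10.

2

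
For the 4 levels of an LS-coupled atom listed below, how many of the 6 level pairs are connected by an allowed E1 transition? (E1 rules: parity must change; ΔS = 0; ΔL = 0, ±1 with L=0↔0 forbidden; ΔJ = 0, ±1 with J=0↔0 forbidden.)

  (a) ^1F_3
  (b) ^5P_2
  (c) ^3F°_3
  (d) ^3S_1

0

(a)–(b): forbidden (parity, ΔS, ΔL).
(a)–(c): forbidden (ΔS).
(a)–(d): forbidden (parity, ΔS, ΔL, ΔJ).
(b)–(c): forbidden (ΔS, ΔL).
(b)–(d): forbidden (parity, ΔS).
(c)–(d): forbidden (ΔL, ΔJ).
Allowed pairs: 0 of 6.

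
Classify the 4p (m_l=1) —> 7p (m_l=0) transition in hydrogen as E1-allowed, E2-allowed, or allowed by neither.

E2

Δl = 1 − 1 = +0; l_i + l_f = 2.
Δm_l = -1.
E1 (Δl = ±1, |Δm_l| ≤ 1): not satisfied.
E2 (Δl = 0,±2, l_i+l_f ≥ 2, |Δm_l| ≤ 2): satisfied.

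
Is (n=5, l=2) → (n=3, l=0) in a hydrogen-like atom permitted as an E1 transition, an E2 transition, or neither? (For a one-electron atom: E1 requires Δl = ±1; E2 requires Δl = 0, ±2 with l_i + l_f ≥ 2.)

E2

Δl = 0 − 2 = -2; l_i + l_f = 2.
E1 (Δl = ±1): not satisfied.
E2 (Δl = 0,±2, l_i+l_f ≥ 2): satisfied.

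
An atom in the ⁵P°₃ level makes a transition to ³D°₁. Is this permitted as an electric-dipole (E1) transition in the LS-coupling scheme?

forbidden

ΔJ = 0, ±1 (not J=0↔0): J: 3 → 1, ΔJ = -2 — fails.
ΔL = 0, ±1 (not L=0↔0): L: 1 → 2, ΔL = +1 — ok.
Parity must change: odd → odd — fails.
ΔS = 0: S: 2 → 1 — fails.
Rule(s) violated: parity, ΔS, ΔJ.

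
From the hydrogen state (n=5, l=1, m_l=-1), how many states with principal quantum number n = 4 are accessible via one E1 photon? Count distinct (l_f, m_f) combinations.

E1 requires Δl = ±1, so l_f ∈ {0, 2}; with 0 ≤ l_f ≤ n_f−1 = 3, the allowed l_f values are {0, 2}.
For l_f = 0: m_f ∈ {m_i−1, m_i, m_i+1} ∩ [−0, 0] = {0} → 1 state.
For l_f = 2: m_f ∈ {m_i−1, m_i, m_i+1} ∩ [−2, 2] = {-2, -1, 0} → 3 states.
Total: 4.

4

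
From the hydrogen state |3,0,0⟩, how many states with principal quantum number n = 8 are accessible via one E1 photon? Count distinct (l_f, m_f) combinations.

3

E1 requires Δl = ±1, so l_f ∈ {-1, 1}; with 0 ≤ l_f ≤ n_f−1 = 7, the allowed l_f values are {1}.
For l_f = 1: m_f ∈ {m_i−1, m_i, m_i+1} ∩ [−1, 1] = {-1, 0, 1} → 3 states.
Total: 3.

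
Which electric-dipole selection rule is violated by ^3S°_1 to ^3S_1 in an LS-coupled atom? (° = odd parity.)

ΔJ = 0, ±1 (not J=0↔0): J: 1 → 1, ΔJ = +0 — ✓.
ΔS = 0: S: 1 → 1 — ✓.
Parity must change: odd → even — ✓.
ΔL = 0, ±1 (not L=0↔0): L: 0 → 0, ΔL = +0 — ✗.

the L=0 ↔ L=0 exclusion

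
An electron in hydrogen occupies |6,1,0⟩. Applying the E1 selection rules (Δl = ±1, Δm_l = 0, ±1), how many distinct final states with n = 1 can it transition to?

E1 requires Δl = ±1, so l_f ∈ {0, 2}; with 0 ≤ l_f ≤ n_f−1 = 0, the allowed l_f values are {0}.
For l_f = 0: m_f ∈ {m_i−1, m_i, m_i+1} ∩ [−0, 0] = {0} → 1 state.
Total: 1.

1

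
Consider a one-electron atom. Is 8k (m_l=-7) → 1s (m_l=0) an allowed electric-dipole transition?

Initial l = 7, final l = 0, so Δl = -7. E1 requires Δl = ±1: ✗.
Δm_l = 0 − (-7) = +7. E1 requires Δm_l = 0, ±1: ✗.
The transition is electric-dipole forbidden.

forbidden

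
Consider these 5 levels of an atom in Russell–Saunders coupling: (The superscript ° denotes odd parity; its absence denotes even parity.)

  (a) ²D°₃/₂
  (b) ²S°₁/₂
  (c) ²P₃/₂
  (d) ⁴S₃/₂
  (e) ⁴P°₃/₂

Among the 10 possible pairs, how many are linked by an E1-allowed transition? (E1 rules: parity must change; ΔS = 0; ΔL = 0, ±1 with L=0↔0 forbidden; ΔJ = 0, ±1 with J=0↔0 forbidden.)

(a)–(b): forbidden (parity, ΔL).
(a)–(c): allowed.
(a)–(d): forbidden (ΔS, ΔL).
(a)–(e): forbidden (parity, ΔS).
(b)–(c): allowed.
(b)–(d): forbidden (ΔS, ΔL).
(b)–(e): forbidden (parity, ΔS).
(c)–(d): forbidden (parity, ΔS).
(c)–(e): forbidden (ΔS).
(d)–(e): allowed.
Allowed pairs: 3 of 10.

3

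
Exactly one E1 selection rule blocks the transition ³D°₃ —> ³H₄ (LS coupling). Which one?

the ΔL = 0, ±1 rule

Parity must change: odd → even — ✓.
ΔS = 0: S: 1 → 1 — ✓.
ΔL = 0, ±1 (not L=0↔0): L: 2 → 5, ΔL = +3 — ✗.
ΔJ = 0, ±1 (not J=0↔0): J: 3 → 4, ΔJ = +1 — ✓.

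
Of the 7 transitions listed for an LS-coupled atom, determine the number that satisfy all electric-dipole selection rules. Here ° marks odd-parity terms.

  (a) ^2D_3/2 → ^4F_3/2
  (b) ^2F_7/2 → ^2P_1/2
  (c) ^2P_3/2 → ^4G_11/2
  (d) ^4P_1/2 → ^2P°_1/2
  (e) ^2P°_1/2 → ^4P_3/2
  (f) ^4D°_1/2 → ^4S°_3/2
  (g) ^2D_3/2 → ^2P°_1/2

(a) forbidden (parity, ΔS fail)
(b) forbidden (parity, ΔL, ΔJ fail)
(c) forbidden (parity, ΔS, ΔL, ΔJ fail)
(d) forbidden (ΔS fails)
(e) forbidden (ΔS fails)
(f) forbidden (parity, ΔL fail)
(g) allowed
Total allowed: 1 of 7.

1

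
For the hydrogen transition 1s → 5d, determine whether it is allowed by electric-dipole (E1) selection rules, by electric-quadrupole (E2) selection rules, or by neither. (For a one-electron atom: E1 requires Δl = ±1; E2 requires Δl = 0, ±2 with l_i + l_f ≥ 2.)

E2

Δl = 2 − 0 = +2; l_i + l_f = 2.
E1 (Δl = ±1): not satisfied.
E2 (Δl = 0,±2, l_i+l_f ≥ 2): satisfied.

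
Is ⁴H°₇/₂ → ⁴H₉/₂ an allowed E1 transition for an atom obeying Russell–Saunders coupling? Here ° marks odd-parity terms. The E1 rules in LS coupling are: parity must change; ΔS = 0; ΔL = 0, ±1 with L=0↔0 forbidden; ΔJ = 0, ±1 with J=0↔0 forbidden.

Initial level: S=3/2, L=5, J=7/2, parity odd. Final level: S=3/2, L=5, J=9/2, parity even.
ΔJ = 0, ±1 (not J=0↔0): J: 7/2 → 9/2, ΔJ = +1 — passes.
ΔL = 0, ±1 (not L=0↔0): L: 5 → 5, ΔL = +0 — passes.
ΔS = 0: S: 3/2 → 3/2 — passes.
Parity must change: odd → even — passes.
All four E1 rules are satisfied.

allowed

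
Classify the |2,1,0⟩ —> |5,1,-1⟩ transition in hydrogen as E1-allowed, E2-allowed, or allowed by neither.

Δl = 1 − 1 = +0; l_i + l_f = 2.
Δm_l = -1.
E1 (Δl = ±1, |Δm_l| ≤ 1): not satisfied.
E2 (Δl = 0,±2, l_i+l_f ≥ 2, |Δm_l| ≤ 2): satisfied.

E2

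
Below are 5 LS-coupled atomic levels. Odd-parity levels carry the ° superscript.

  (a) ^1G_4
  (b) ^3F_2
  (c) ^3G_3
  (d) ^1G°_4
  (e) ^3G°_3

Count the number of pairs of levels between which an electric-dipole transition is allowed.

(a)–(b): forbidden (parity, ΔS, ΔJ).
(a)–(c): forbidden (parity, ΔS).
(a)–(d): allowed.
(a)–(e): forbidden (ΔS).
(b)–(c): forbidden (parity).
(b)–(d): forbidden (ΔS, ΔJ).
(b)–(e): allowed.
(c)–(d): forbidden (ΔS).
(c)–(e): allowed.
(d)–(e): forbidden (parity, ΔS).
Allowed pairs: 3 of 10.

3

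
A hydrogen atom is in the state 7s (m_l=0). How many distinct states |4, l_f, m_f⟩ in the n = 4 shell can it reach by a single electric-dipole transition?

E1 requires Δl = ±1, so l_f ∈ {-1, 1}; with 0 ≤ l_f ≤ n_f−1 = 3, the allowed l_f values are {1}.
For l_f = 1: m_f ∈ {m_i−1, m_i, m_i+1} ∩ [−1, 1] = {-1, 0, 1} → 3 states.
Total: 3.

3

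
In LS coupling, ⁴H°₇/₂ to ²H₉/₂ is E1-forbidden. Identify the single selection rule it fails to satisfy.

Parity must change: odd → even — ok.
ΔS = 0: S: 3/2 → 1/2 — fails.
ΔL = 0, ±1 (not L=0↔0): L: 5 → 5, ΔL = +0 — ok.
ΔJ = 0, ±1 (not J=0↔0): J: 7/2 → 9/2, ΔJ = +1 — ok.

the ΔS = 0 rule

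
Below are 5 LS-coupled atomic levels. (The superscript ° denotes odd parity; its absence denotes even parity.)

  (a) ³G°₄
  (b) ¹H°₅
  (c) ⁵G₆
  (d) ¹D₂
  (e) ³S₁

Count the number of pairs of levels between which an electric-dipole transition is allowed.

(a)–(b): forbidden (parity, ΔS).
(a)–(c): forbidden (ΔS, ΔJ).
(a)–(d): forbidden (ΔS, ΔL, ΔJ).
(a)–(e): forbidden (ΔL, ΔJ).
(b)–(c): forbidden (ΔS).
(b)–(d): forbidden (ΔL, ΔJ).
(b)–(e): forbidden (ΔS, ΔL, ΔJ).
(c)–(d): forbidden (parity, ΔS, ΔL, ΔJ).
(c)–(e): forbidden (parity, ΔS, ΔL, ΔJ).
(d)–(e): forbidden (parity, ΔS, ΔL).
Allowed pairs: 0 of 10.

0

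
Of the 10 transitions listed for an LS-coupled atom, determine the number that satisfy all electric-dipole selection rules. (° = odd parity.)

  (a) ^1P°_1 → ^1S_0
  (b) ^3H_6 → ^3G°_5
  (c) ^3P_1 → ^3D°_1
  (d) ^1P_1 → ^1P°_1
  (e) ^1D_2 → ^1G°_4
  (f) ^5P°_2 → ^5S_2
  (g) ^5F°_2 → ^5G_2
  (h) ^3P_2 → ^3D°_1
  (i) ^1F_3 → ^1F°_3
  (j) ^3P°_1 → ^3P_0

9

(a) allowed
(b) allowed
(c) allowed
(d) allowed
(e) forbidden (ΔL, ΔJ fail)
(f) allowed
(g) allowed
(h) allowed
(i) allowed
(j) allowed
Total allowed: 9 of 10.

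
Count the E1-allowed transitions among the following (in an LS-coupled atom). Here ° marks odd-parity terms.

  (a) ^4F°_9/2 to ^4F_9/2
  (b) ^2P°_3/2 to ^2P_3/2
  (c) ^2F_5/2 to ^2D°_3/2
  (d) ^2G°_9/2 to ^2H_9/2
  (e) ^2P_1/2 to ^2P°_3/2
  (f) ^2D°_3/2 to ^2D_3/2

6

(a) allowed
(b) allowed
(c) allowed
(d) allowed
(e) allowed
(f) allowed
Total allowed: 6 of 6.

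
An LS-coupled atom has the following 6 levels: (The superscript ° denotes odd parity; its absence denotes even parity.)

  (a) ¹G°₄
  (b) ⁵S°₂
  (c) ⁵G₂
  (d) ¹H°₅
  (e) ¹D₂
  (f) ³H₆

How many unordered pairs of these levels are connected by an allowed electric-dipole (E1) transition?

0

(a)–(b): forbidden (parity, ΔS, ΔL, ΔJ).
(a)–(c): forbidden (ΔS, ΔJ).
(a)–(d): forbidden (parity).
(a)–(e): forbidden (ΔL, ΔJ).
(a)–(f): forbidden (ΔS, ΔJ).
(b)–(c): forbidden (ΔL).
(b)–(d): forbidden (parity, ΔS, ΔL, ΔJ).
(b)–(e): forbidden (ΔS, ΔL).
(b)–(f): forbidden (ΔS, ΔL, ΔJ).
(c)–(d): forbidden (ΔS, ΔJ).
(c)–(e): forbidden (parity, ΔS, ΔL).
(c)–(f): forbidden (parity, ΔS, ΔJ).
(d)–(e): forbidden (ΔL, ΔJ).
(d)–(f): forbidden (ΔS).
(e)–(f): forbidden (parity, ΔS, ΔL, ΔJ).
Allowed pairs: 0 of 15.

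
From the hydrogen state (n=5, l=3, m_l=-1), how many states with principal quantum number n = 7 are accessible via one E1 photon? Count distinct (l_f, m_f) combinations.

6

E1 requires Δl = ±1, so l_f ∈ {2, 4}; with 0 ≤ l_f ≤ n_f−1 = 6, the allowed l_f values are {2, 4}.
For l_f = 2: m_f ∈ {m_i−1, m_i, m_i+1} ∩ [−2, 2] = {-2, -1, 0} → 3 states.
For l_f = 4: m_f ∈ {m_i−1, m_i, m_i+1} ∩ [−4, 4] = {-2, -1, 0} → 3 states.
Total: 6.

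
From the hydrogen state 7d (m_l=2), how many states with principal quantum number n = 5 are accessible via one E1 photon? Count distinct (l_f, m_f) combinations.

4

E1 requires Δl = ±1, so l_f ∈ {1, 3}; with 0 ≤ l_f ≤ n_f−1 = 4, the allowed l_f values are {1, 3}.
For l_f = 1: m_f ∈ {m_i−1, m_i, m_i+1} ∩ [−1, 1] = {1} → 1 state.
For l_f = 3: m_f ∈ {m_i−1, m_i, m_i+1} ∩ [−3, 3] = {1, 2, 3} → 3 states.
Total: 4.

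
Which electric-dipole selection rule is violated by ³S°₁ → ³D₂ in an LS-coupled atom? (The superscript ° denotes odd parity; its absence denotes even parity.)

the ΔL = 0, ±1 rule

Parity must change: odd → even — satisfied.
ΔS = 0: S: 1 → 1 — satisfied.
ΔL = 0, ±1 (not L=0↔0): L: 0 → 2, ΔL = +2 — violated.
ΔJ = 0, ±1 (not J=0↔0): J: 1 → 2, ΔJ = +1 — satisfied.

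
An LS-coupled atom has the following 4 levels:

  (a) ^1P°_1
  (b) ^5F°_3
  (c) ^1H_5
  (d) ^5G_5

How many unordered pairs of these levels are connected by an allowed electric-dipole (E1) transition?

0

(a)–(b): forbidden (parity, ΔS, ΔL, ΔJ).
(a)–(c): forbidden (ΔL, ΔJ).
(a)–(d): forbidden (ΔS, ΔL, ΔJ).
(b)–(c): forbidden (ΔS, ΔL, ΔJ).
(b)–(d): forbidden (ΔJ).
(c)–(d): forbidden (parity, ΔS).
Allowed pairs: 0 of 6.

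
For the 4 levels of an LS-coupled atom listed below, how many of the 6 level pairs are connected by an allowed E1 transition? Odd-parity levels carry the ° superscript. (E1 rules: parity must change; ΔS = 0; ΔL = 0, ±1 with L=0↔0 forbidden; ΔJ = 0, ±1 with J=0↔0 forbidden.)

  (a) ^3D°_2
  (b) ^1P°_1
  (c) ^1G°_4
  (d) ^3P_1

(a)–(b): forbidden (parity, ΔS).
(a)–(c): forbidden (parity, ΔS, ΔL, ΔJ).
(a)–(d): allowed.
(b)–(c): forbidden (parity, ΔL, ΔJ).
(b)–(d): forbidden (ΔS).
(c)–(d): forbidden (ΔS, ΔL, ΔJ).
Allowed pairs: 1 of 6.

1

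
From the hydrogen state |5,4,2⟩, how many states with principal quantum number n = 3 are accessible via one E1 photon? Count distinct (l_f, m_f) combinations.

0

E1 requires l_f ∈ {3, 5}, but neither lies in [0, 2], so no final state is reachable.
Total: 0.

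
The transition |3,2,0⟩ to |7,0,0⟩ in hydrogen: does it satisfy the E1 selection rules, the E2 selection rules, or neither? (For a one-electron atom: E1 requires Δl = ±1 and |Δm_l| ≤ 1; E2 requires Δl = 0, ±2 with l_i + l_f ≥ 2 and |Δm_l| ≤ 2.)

E2

Δl = 0 − 2 = -2; l_i + l_f = 2.
Δm_l = +0.
E1 (Δl = ±1, |Δm_l| ≤ 1): not satisfied.
E2 (Δl = 0,±2, l_i+l_f ≥ 2, |Δm_l| ≤ 2): satisfied.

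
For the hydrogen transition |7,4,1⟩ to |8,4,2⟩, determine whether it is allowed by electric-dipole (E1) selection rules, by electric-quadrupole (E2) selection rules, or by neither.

E2

Δl = 4 − 4 = +0; l_i + l_f = 8.
Δm_l = +1.
E1 (Δl = ±1, |Δm_l| ≤ 1): not satisfied.
E2 (Δl = 0,±2, l_i+l_f ≥ 2, |Δm_l| ≤ 2): satisfied.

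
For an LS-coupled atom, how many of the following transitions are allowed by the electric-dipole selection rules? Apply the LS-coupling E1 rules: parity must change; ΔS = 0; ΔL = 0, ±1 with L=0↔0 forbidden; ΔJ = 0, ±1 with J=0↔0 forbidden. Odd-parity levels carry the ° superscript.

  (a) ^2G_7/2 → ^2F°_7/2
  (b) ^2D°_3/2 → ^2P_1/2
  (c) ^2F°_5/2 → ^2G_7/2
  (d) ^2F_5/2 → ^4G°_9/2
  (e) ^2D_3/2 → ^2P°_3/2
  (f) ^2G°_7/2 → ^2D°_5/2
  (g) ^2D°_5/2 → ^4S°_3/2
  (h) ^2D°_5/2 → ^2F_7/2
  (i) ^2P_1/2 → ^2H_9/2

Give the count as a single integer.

(a) allowed
(b) allowed
(c) allowed
(d) forbidden (ΔS, ΔJ fail)
(e) allowed
(f) forbidden (parity, ΔL fail)
(g) forbidden (parity, ΔS, ΔL fail)
(h) allowed
(i) forbidden (parity, ΔL, ΔJ fail)
Total allowed: 5 of 9.

5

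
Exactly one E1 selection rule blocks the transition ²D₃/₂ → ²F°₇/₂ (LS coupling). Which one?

the ΔJ = 0, ±1 rule

Reading off the term symbols: S 1/2→1/2, L 2→3, J 3/2→7/2, parity even→odd.
ΔS = 0: S: 1/2 → 1/2 — ✓.
Parity must change: even → odd — ✓.
ΔL = 0, ±1 (not L=0↔0): L: 2 → 3, ΔL = +1 — ✓.
ΔJ = 0, ±1 (not J=0↔0): J: 3/2 → 7/2, ΔJ = +2 — ✗.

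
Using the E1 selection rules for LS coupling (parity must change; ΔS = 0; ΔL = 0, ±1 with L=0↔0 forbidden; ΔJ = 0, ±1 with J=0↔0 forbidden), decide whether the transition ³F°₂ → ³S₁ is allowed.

forbidden

Parity must change: odd → even — passes.
ΔS = 0: S: 1 → 1 — passes.
ΔL = 0, ±1 (not L=0↔0): L: 3 → 0, ΔL = -3 — fails.
ΔJ = 0, ±1 (not J=0↔0): J: 2 → 1, ΔJ = -1 — passes.
Rule(s) violated: ΔL.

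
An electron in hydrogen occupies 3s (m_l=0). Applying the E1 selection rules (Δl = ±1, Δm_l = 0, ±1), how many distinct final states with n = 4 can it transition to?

3

E1 requires Δl = ±1, so l_f ∈ {-1, 1}; with 0 ≤ l_f ≤ n_f−1 = 3, the allowed l_f values are {1}.
For l_f = 1: m_f ∈ {m_i−1, m_i, m_i+1} ∩ [−1, 1] = {-1, 0, 1} → 3 states.
Total: 3.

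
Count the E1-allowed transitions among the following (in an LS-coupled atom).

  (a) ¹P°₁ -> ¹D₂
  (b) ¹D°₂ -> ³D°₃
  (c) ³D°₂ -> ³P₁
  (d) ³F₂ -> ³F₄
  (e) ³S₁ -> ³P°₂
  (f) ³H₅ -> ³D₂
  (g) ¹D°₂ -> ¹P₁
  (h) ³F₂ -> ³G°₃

5

(a) allowed
(b) forbidden (parity, ΔS fail)
(c) allowed
(d) forbidden (parity, ΔJ fail)
(e) allowed
(f) forbidden (parity, ΔL, ΔJ fail)
(g) allowed
(h) allowed
Total allowed: 5 of 8.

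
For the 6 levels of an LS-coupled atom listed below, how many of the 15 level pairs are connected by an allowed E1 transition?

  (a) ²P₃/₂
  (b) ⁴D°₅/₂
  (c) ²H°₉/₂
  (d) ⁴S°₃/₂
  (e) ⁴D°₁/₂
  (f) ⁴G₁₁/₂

(a)–(b): forbidden (ΔS).
(a)–(c): forbidden (ΔL, ΔJ).
(a)–(d): forbidden (ΔS).
(a)–(e): forbidden (ΔS).
(a)–(f): forbidden (parity, ΔS, ΔL, ΔJ).
(b)–(c): forbidden (parity, ΔS, ΔL, ΔJ).
(b)–(d): forbidden (parity, ΔL).
(b)–(e): forbidden (parity, ΔJ).
(b)–(f): forbidden (ΔL, ΔJ).
(c)–(d): forbidden (parity, ΔS, ΔL, ΔJ).
(c)–(e): forbidden (parity, ΔS, ΔL, ΔJ).
(c)–(f): forbidden (ΔS).
(d)–(e): forbidden (parity, ΔL).
(d)–(f): forbidden (ΔL, ΔJ).
(e)–(f): forbidden (ΔL, ΔJ).
Allowed pairs: 0 of 15.

0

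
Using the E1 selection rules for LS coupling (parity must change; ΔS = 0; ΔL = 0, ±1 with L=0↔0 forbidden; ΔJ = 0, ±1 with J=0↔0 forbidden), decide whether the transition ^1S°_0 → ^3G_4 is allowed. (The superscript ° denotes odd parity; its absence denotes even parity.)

Initial level: S=0, L=0, J=0, parity odd. Final level: S=1, L=4, J=4, parity even.
Parity must change: odd → even — ok.
ΔS = 0: S: 0 → 1 — fails.
ΔL = 0, ±1 (not L=0↔0): L: 0 → 4, ΔL = +4 — fails.
ΔJ = 0, ±1 (not J=0↔0): J: 0 → 4, ΔJ = +4 — fails.
Rule(s) violated: ΔS, ΔL, ΔJ.

forbidden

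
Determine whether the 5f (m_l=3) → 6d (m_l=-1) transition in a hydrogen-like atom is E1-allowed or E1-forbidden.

Initial l = 3, final l = 2, so Δl = -1. E1 requires Δl = ±1: ✓.
m_l: 3 → -1 (Δm_l = -4). |Δm_l| ≤ 1 ✗.
The transition is electric-dipole forbidden.

forbidden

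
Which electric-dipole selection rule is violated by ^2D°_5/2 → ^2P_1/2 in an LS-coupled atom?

the ΔJ = 0, ±1 rule

Initial level: S=1/2, L=2, J=5/2, parity odd. Final level: S=1/2, L=1, J=1/2, parity even.
Parity must change: odd → even — passes.
ΔS = 0: S: 1/2 → 1/2 — passes.
ΔL = 0, ±1 (not L=0↔0): L: 2 → 1, ΔL = -1 — passes.
ΔJ = 0, ±1 (not J=0↔0): J: 5/2 → 1/2, ΔJ = -2 — fails.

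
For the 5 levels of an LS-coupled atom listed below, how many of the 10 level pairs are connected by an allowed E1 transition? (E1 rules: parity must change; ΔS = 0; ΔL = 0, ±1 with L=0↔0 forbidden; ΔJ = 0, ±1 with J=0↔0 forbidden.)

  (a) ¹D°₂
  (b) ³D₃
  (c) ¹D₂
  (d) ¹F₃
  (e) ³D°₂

(a)–(b): forbidden (ΔS).
(a)–(c): allowed.
(a)–(d): allowed.
(a)–(e): forbidden (parity, ΔS).
(b)–(c): forbidden (parity, ΔS).
(b)–(d): forbidden (parity, ΔS).
(b)–(e): allowed.
(c)–(d): forbidden (parity).
(c)–(e): forbidden (ΔS).
(d)–(e): forbidden (ΔS).
Allowed pairs: 3 of 10.

3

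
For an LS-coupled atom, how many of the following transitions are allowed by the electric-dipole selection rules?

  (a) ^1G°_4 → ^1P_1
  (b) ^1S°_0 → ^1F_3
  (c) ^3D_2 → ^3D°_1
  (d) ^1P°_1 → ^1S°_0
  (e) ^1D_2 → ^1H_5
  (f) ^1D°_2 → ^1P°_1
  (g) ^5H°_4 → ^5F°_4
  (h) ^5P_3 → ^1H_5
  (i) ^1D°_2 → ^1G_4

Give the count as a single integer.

(a) forbidden (ΔL, ΔJ fail)
(b) forbidden (ΔL, ΔJ fail)
(c) allowed
(d) forbidden (parity fails)
(e) forbidden (parity, ΔL, ΔJ fail)
(f) forbidden (parity fails)
(g) forbidden (parity, ΔL fail)
(h) forbidden (parity, ΔS, ΔL, ΔJ fail)
(i) forbidden (ΔL, ΔJ fail)
Total allowed: 1 of 9.

1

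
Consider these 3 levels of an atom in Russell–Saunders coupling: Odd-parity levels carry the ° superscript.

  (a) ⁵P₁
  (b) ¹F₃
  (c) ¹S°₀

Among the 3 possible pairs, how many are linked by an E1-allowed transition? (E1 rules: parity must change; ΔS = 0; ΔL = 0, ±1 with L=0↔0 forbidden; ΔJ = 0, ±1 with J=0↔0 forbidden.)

0

(a)–(b): forbidden (parity, ΔS, ΔL, ΔJ).
(a)–(c): forbidden (ΔS).
(b)–(c): forbidden (ΔL, ΔJ).
Allowed pairs: 0 of 3.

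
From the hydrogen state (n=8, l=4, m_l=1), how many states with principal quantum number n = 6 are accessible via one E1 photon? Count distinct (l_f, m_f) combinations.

E1 requires Δl = ±1, so l_f ∈ {3, 5}; with 0 ≤ l_f ≤ n_f−1 = 5, the allowed l_f values are {3, 5}.
For l_f = 3: m_f ∈ {m_i−1, m_i, m_i+1} ∩ [−3, 3] = {0, 1, 2} → 3 states.
For l_f = 5: m_f ∈ {m_i−1, m_i, m_i+1} ∩ [−5, 5] = {0, 1, 2} → 3 states.
Total: 6.

6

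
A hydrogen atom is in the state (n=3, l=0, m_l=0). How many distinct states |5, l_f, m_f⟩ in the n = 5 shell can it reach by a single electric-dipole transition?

E1 requires Δl = ±1, so l_f ∈ {-1, 1}; with 0 ≤ l_f ≤ n_f−1 = 4, the allowed l_f values are {1}.
For l_f = 1: m_f ∈ {m_i−1, m_i, m_i+1} ∩ [−1, 1] = {-1, 0, 1} → 3 states.
Total: 3.

3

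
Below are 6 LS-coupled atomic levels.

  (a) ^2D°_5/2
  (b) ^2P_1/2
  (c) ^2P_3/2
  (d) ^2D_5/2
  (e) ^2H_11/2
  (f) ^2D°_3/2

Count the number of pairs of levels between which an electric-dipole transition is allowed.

(a)–(b): forbidden (ΔJ).
(a)–(c): allowed.
(a)–(d): allowed.
(a)–(e): forbidden (ΔL, ΔJ).
(a)–(f): forbidden (parity).
(b)–(c): forbidden (parity).
(b)–(d): forbidden (parity, ΔJ).
(b)–(e): forbidden (parity, ΔL, ΔJ).
(b)–(f): allowed.
(c)–(d): forbidden (parity).
(c)–(e): forbidden (parity, ΔL, ΔJ).
(c)–(f): allowed.
(d)–(e): forbidden (parity, ΔL, ΔJ).
(d)–(f): allowed.
(e)–(f): forbidden (ΔL, ΔJ).
Allowed pairs: 5 of 15.

5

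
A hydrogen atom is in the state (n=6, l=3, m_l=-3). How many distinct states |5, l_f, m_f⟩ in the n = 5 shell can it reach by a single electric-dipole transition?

E1 requires Δl = ±1, so l_f ∈ {2, 4}; with 0 ≤ l_f ≤ n_f−1 = 4, the allowed l_f values are {2, 4}.
For l_f = 2: m_f ∈ {m_i−1, m_i, m_i+1} ∩ [−2, 2] = {-2} → 1 state.
For l_f = 4: m_f ∈ {m_i−1, m_i, m_i+1} ∩ [−4, 4] = {-4, -3, -2} → 3 states.
Total: 4.

4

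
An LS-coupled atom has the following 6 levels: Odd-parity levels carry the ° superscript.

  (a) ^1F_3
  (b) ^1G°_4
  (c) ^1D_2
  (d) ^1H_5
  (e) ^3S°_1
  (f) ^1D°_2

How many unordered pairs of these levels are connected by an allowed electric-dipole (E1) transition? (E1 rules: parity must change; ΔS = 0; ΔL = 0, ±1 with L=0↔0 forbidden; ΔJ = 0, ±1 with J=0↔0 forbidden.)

(a)–(b): allowed.
(a)–(c): forbidden (parity).
(a)–(d): forbidden (parity, ΔL, ΔJ).
(a)–(e): forbidden (ΔS, ΔL, ΔJ).
(a)–(f): allowed.
(b)–(c): forbidden (ΔL, ΔJ).
(b)–(d): allowed.
(b)–(e): forbidden (parity, ΔS, ΔL, ΔJ).
(b)–(f): forbidden (parity, ΔL, ΔJ).
(c)–(d): forbidden (parity, ΔL, ΔJ).
(c)–(e): forbidden (ΔS, ΔL).
(c)–(f): allowed.
(d)–(e): forbidden (ΔS, ΔL, ΔJ).
(d)–(f): forbidden (ΔL, ΔJ).
(e)–(f): forbidden (parity, ΔS, ΔL).
Allowed pairs: 4 of 15.

4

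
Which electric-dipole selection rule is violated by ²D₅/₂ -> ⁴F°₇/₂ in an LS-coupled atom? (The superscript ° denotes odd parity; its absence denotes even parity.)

the ΔS = 0 rule

Parity must change: even → odd — ✓.
ΔS = 0: S: 1/2 → 3/2 — ✗.
ΔL = 0, ±1 (not L=0↔0): L: 2 → 3, ΔL = +1 — ✓.
ΔJ = 0, ±1 (not J=0↔0): J: 5/2 → 7/2, ΔJ = +1 — ✓.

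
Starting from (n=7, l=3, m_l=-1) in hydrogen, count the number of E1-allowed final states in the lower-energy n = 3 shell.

3

E1 requires Δl = ±1, so l_f ∈ {2, 4}; with 0 ≤ l_f ≤ n_f−1 = 2, the allowed l_f values are {2}.
For l_f = 2: m_f ∈ {m_i−1, m_i, m_i+1} ∩ [−2, 2] = {-2, -1, 0} → 3 states.
Total: 3.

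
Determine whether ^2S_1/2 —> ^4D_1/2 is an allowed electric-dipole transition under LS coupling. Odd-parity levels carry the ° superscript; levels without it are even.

forbidden

Reading off the term symbols: S 1/2→3/2, L 0→2, J 1/2→1/2, parity even→even.
Parity must change: even → even — violated.
ΔS = 0: S: 1/2 → 3/2 — violated.
ΔL = 0, ±1 (not L=0↔0): L: 0 → 2, ΔL = +2 — violated.
ΔJ = 0, ±1 (not J=0↔0): J: 1/2 → 1/2, ΔJ = +0 — satisfied.
Rule(s) violated: parity, ΔS, ΔL.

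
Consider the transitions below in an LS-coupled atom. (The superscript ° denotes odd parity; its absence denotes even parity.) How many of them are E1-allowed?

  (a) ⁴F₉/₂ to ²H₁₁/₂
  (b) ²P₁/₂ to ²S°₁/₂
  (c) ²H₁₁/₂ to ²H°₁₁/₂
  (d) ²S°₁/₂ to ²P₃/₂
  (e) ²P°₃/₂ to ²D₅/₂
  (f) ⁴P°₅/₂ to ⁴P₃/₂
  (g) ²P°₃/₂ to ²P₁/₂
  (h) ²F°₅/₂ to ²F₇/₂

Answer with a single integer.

(a) forbidden (parity, ΔS, ΔL fail)
(b) allowed
(c) allowed
(d) allowed
(e) allowed
(f) allowed
(g) allowed
(h) allowed
Total allowed: 7 of 8.

7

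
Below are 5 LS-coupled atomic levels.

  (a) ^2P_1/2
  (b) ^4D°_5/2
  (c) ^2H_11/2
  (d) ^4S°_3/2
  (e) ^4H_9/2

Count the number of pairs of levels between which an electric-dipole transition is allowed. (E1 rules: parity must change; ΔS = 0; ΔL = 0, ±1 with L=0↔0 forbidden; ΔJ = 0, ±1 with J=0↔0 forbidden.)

(a)–(b): forbidden (ΔS, ΔJ).
(a)–(c): forbidden (parity, ΔL, ΔJ).
(a)–(d): forbidden (ΔS).
(a)–(e): forbidden (parity, ΔS, ΔL, ΔJ).
(b)–(c): forbidden (ΔS, ΔL, ΔJ).
(b)–(d): forbidden (parity, ΔL).
(b)–(e): forbidden (ΔL, ΔJ).
(c)–(d): forbidden (ΔS, ΔL, ΔJ).
(c)–(e): forbidden (parity, ΔS).
(d)–(e): forbidden (ΔL, ΔJ).
Allowed pairs: 0 of 10.

0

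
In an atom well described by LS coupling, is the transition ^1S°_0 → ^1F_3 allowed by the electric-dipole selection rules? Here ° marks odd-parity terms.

Parity must change: odd → even — ✓.
ΔS = 0: S: 0 → 0 — ✓.
ΔL = 0, ±1 (not L=0↔0): L: 0 → 3, ΔL = +3 — ✗.
ΔJ = 0, ±1 (not J=0↔0): J: 0 → 3, ΔJ = +3 — ✗.
Rule(s) violated: ΔL, ΔJ.

forbidden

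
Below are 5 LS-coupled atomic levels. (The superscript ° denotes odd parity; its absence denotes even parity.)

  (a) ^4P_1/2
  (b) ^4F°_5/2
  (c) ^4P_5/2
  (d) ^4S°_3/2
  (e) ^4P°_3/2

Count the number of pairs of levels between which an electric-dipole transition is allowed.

(a)–(b): forbidden (ΔL, ΔJ).
(a)–(c): forbidden (parity, ΔJ).
(a)–(d): allowed.
(a)–(e): allowed.
(b)–(c): forbidden (ΔL).
(b)–(d): forbidden (parity, ΔL).
(b)–(e): forbidden (parity, ΔL).
(c)–(d): allowed.
(c)–(e): allowed.
(d)–(e): forbidden (parity).
Allowed pairs: 4 of 10.

4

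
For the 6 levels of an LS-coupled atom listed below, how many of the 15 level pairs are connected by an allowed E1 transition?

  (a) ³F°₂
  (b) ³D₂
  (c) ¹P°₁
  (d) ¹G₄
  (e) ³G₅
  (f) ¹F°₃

2

(a)–(b): allowed.
(a)–(c): forbidden (parity, ΔS, ΔL).
(a)–(d): forbidden (ΔS, ΔJ).
(a)–(e): forbidden (ΔJ).
(a)–(f): forbidden (parity, ΔS).
(b)–(c): forbidden (ΔS).
(b)–(d): forbidden (parity, ΔS, ΔL, ΔJ).
(b)–(e): forbidden (parity, ΔL, ΔJ).
(b)–(f): forbidden (ΔS).
(c)–(d): forbidden (ΔL, ΔJ).
(c)–(e): forbidden (ΔS, ΔL, ΔJ).
(c)–(f): forbidden (parity, ΔL, ΔJ).
(d)–(e): forbidden (parity, ΔS).
(d)–(f): allowed.
(e)–(f): forbidden (ΔS, ΔJ).
Allowed pairs: 2 of 15.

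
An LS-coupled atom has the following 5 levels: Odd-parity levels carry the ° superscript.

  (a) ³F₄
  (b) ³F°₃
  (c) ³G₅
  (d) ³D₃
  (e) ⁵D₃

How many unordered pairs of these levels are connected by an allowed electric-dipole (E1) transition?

(a)–(b): allowed.
(a)–(c): forbidden (parity).
(a)–(d): forbidden (parity).
(a)–(e): forbidden (parity, ΔS).
(b)–(c): forbidden (ΔJ).
(b)–(d): allowed.
(b)–(e): forbidden (ΔS).
(c)–(d): forbidden (parity, ΔL, ΔJ).
(c)–(e): forbidden (parity, ΔS, ΔL, ΔJ).
(d)–(e): forbidden (parity, ΔS).
Allowed pairs: 2 of 10.

2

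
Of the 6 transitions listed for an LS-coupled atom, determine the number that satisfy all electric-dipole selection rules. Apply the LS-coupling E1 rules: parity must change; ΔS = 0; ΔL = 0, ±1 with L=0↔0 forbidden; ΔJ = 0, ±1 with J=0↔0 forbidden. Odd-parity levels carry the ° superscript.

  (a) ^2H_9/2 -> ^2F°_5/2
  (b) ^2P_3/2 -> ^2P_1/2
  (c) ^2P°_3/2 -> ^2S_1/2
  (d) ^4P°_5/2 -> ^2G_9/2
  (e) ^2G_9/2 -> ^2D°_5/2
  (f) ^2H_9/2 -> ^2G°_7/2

2

(a) forbidden (ΔL, ΔJ fail)
(b) forbidden (parity fails)
(c) allowed
(d) forbidden (ΔS, ΔL, ΔJ fail)
(e) forbidden (ΔL, ΔJ fail)
(f) allowed
Total allowed: 2 of 6.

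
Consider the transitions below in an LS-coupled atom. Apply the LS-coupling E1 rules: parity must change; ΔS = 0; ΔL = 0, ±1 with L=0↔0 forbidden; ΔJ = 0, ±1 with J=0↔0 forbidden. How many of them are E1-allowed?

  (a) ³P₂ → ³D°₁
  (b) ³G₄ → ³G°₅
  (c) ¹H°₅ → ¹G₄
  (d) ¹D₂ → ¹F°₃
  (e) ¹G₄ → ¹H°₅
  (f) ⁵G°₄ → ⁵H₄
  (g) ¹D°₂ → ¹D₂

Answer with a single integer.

7

(a) allowed
(b) allowed
(c) allowed
(d) allowed
(e) allowed
(f) allowed
(g) allowed
Total allowed: 7 of 7.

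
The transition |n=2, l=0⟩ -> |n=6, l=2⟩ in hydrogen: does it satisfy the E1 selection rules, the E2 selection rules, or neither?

E2

Δl = 2 − 0 = +2; l_i + l_f = 2.
E1 (Δl = ±1): not satisfied.
E2 (Δl = 0,±2, l_i+l_f ≥ 2): satisfied.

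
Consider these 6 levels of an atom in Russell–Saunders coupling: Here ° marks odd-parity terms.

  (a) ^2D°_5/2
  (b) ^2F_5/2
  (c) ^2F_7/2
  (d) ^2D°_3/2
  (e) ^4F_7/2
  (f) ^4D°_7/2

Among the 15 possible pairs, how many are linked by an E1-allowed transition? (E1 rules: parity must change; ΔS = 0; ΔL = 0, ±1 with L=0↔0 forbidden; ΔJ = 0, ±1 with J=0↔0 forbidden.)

(a)–(b): allowed.
(a)–(c): allowed.
(a)–(d): forbidden (parity).
(a)–(e): forbidden (ΔS).
(a)–(f): forbidden (parity, ΔS).
(b)–(c): forbidden (parity).
(b)–(d): allowed.
(b)–(e): forbidden (parity, ΔS).
(b)–(f): forbidden (ΔS).
(c)–(d): forbidden (ΔJ).
(c)–(e): forbidden (parity, ΔS).
(c)–(f): forbidden (ΔS).
(d)–(e): forbidden (ΔS, ΔJ).
(d)–(f): forbidden (parity, ΔS, ΔJ).
(e)–(f): allowed.
Allowed pairs: 4 of 15.

4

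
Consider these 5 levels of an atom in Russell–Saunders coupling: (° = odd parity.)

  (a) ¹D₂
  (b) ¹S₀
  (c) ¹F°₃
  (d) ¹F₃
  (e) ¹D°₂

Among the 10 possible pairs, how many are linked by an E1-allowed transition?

4

(a)–(b): forbidden (parity, ΔL, ΔJ).
(a)–(c): allowed.
(a)–(d): forbidden (parity).
(a)–(e): allowed.
(b)–(c): forbidden (ΔL, ΔJ).
(b)–(d): forbidden (parity, ΔL, ΔJ).
(b)–(e): forbidden (ΔL, ΔJ).
(c)–(d): allowed.
(c)–(e): forbidden (parity).
(d)–(e): allowed.
Allowed pairs: 4 of 10.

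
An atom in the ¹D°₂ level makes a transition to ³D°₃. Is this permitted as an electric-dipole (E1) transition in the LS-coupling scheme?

forbidden

Reading off the term symbols: S 0→1, L 2→2, J 2→3, parity odd→odd.
Parity must change: odd → odd — ✗.
ΔS = 0: S: 0 → 1 — ✗.
ΔL = 0, ±1 (not L=0↔0): L: 2 → 2, ΔL = +0 — ✓.
ΔJ = 0, ±1 (not J=0↔0): J: 2 → 3, ΔJ = +1 — ✓.
Rule(s) violated: parity, ΔS.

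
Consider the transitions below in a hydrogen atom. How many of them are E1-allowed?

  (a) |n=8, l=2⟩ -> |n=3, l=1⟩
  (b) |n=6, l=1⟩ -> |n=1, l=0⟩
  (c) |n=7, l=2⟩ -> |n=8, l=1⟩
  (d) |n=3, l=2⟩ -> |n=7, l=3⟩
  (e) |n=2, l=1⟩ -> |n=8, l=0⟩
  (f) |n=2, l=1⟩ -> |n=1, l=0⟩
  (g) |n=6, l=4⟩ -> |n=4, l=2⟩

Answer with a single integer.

6

(a) allowed
(b) allowed
(c) allowed
(d) allowed
(e) allowed
(f) allowed
(g) forbidden — Δl = -2 (E1 requires Δl = ±1)
Total allowed: 6 of 7.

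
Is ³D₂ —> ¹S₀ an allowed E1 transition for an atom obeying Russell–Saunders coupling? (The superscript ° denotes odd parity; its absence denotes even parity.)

forbidden

Initial level: S=1, L=2, J=2, parity even. Final level: S=0, L=0, J=0, parity even.
Parity must change: even → even — fails.
ΔS = 0: S: 1 → 0 — fails.
ΔL = 0, ±1 (not L=0↔0): L: 2 → 0, ΔL = -2 — fails.
ΔJ = 0, ±1 (not J=0↔0): J: 2 → 0, ΔJ = -2 — fails.
Rule(s) violated: parity, ΔS, ΔL, ΔJ.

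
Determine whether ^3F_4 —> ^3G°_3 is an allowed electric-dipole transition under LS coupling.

Initial level: S=1, L=3, J=4, parity even. Final level: S=1, L=4, J=3, parity odd.
Parity must change: even → odd — ✓.
ΔL = 0, ±1 (not L=0↔0): L: 3 → 4, ΔL = +1 — ✓.
ΔJ = 0, ±1 (not J=0↔0): J: 4 → 3, ΔJ = -1 — ✓.
ΔS = 0: S: 1 → 1 — ✓.
All four E1 rules are satisfied.

allowed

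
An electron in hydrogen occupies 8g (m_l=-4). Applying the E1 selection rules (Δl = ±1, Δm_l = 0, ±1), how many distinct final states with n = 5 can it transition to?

1

E1 requires Δl = ±1, so l_f ∈ {3, 5}; with 0 ≤ l_f ≤ n_f−1 = 4, the allowed l_f values are {3}.
For l_f = 3: m_f ∈ {m_i−1, m_i, m_i+1} ∩ [−3, 3] = {-3} → 1 state.
Total: 1.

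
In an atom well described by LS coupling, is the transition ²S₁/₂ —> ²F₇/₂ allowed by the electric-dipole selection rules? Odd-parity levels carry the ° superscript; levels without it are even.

forbidden

Parity must change: even → even — violated.
ΔS = 0: S: 1/2 → 1/2 — satisfied.
ΔL = 0, ±1 (not L=0↔0): L: 0 → 3, ΔL = +3 — violated.
ΔJ = 0, ±1 (not J=0↔0): J: 1/2 → 7/2, ΔJ = +3 — violated.
Rule(s) violated: parity, ΔL, ΔJ.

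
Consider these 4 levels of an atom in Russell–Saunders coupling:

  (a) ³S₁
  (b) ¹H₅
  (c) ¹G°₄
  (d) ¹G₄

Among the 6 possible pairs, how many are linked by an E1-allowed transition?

2

(a)–(b): forbidden (parity, ΔS, ΔL, ΔJ).
(a)–(c): forbidden (ΔS, ΔL, ΔJ).
(a)–(d): forbidden (parity, ΔS, ΔL, ΔJ).
(b)–(c): allowed.
(b)–(d): forbidden (parity).
(c)–(d): allowed.
Allowed pairs: 2 of 6.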